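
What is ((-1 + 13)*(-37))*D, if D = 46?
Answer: -20424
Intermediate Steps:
((-1 + 13)*(-37))*D = ((-1 + 13)*(-37))*46 = (12*(-37))*46 = -444*46 = -20424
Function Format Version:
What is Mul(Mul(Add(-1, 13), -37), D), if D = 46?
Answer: -20424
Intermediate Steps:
Mul(Mul(Add(-1, 13), -37), D) = Mul(Mul(Add(-1, 13), -37), 46) = Mul(Mul(12, -37), 46) = Mul(-444, 46) = -20424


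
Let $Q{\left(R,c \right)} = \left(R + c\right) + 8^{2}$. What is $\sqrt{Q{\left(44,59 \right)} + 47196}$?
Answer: $\sqrt{47363} \approx 217.63$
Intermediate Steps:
$Q{\left(R,c \right)} = 64 + R + c$ ($Q{\left(R,c \right)} = \left(R + c\right) + 64 = 64 + R + c$)
$\sqrt{Q{\left(44,59 \right)} + 47196} = \sqrt{\left(64 + 44 + 59\right) + 47196} = \sqrt{167 + 47196} = \sqrt{47363}$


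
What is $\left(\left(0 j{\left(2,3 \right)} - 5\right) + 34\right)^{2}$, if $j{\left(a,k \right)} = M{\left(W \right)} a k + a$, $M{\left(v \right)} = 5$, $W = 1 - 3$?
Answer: $841$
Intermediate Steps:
$W = -2$ ($W = 1 - 3 = -2$)
$j{\left(a,k \right)} = a + 5 a k$ ($j{\left(a,k \right)} = 5 a k + a = a + 5 a k$)
$\left(\left(0 j{\left(2,3 \right)} - 5\right) + 34\right)^{2} = \left(\left(0 \cdot 2 \left(1 + 5 \cdot 3\right) - 5\right) + 34\right)^{2} = \left(\left(0 \cdot 2 \left(1 + 15\right) - 5\right) + 34\right)^{2} = \left(\left(0 \cdot 2 \cdot 16 - 5\right) + 34\right)^{2} = \left(\left(0 \cdot 32 - 5\right) + 34\right)^{2} = \left(\left(0 - 5\right) + 34\right)^{2} = \left(-5 + 34\right)^{2} = 29^{2} = 841$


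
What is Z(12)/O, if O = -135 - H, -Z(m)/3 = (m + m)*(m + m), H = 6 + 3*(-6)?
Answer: 576/41 ≈ 14.049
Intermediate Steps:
H = -12 (H = 6 - 18 = -12)
Z(m) = -12*m**2 (Z(m) = -3*(m + m)*(m + m) = -3*2*m*2*m = -12*m**2)
O = -123 (O = -135 - 1*(-12) = -135 + 12 = -123)
Z(12)/O = -12*12**2/(-123) = -12*144*(-1/123) = -1728*(-1/123) = 576/41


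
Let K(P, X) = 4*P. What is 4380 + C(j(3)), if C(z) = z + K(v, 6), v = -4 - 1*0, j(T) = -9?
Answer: 4355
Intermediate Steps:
v = -4 (v = -4 + 0 = -4)
C(z) = -16 + z (C(z) = z + 4*(-4) = z - 16 = -16 + z)
4380 + C(j(3)) = 4380 + (-16 - 9) = 4380 - 25 = 4355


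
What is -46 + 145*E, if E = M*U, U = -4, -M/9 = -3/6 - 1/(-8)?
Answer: -4007/2 ≈ -2003.5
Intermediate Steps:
M = 27/8 (M = -9*(-3/6 - 1/(-8)) = -9*(-3*1/6 - 1*(-1/8)) = -9*(-1/2 + 1/8) = -9*(-3/8) = 27/8 ≈ 3.3750)
E = -27/2 (E = (27/8)*(-4) = -27/2 ≈ -13.500)
-46 + 145*E = -46 + 145*(-27/2) = -46 - 3915/2 = -4007/2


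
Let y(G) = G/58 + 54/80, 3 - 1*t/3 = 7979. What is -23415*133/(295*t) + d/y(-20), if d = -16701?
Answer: -9116619609661/180233672 ≈ -50582.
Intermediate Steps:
t = -23928 (t = 9 - 3*7979 = 9 - 23937 = -23928)
y(G) = 27/40 + G/58 (y(G) = G*(1/58) + 54*(1/80) = G/58 + 27/40 = 27/40 + G/58)
-23415*133/(295*t) + d/y(-20) = -23415/((-23928/((-20349/(-45135))))) - 16701/(27/40 + (1/58)*(-20)) = -23415/((-23928/((-20349*(-1/45135))))) - 16701/(27/40 - 10/29) = -23415/((-23928/133/295)) - 16701/383/1160 = -23415/((-23928*295/133)) - 16701*1160/383 = -23415/(-7058760/133) - 19373160/383 = -23415*(-133/7058760) - 19373160/383 = 207613/470584 - 19373160/383 = -9116619609661/180233672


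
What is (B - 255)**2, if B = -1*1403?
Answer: 2748964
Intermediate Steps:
B = -1403
(B - 255)**2 = (-1403 - 255)**2 = (-1658)**2 = 2748964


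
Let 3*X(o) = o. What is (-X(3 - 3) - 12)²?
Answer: 144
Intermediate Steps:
X(o) = o/3
(-X(3 - 3) - 12)² = (-(3 - 3)/3 - 12)² = (-0/3 - 12)² = (-1*0 - 12)² = (0 - 12)² = (-12)² = 144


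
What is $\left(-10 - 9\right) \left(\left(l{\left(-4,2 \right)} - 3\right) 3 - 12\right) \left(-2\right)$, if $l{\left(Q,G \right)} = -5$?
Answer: $-1368$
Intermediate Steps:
$\left(-10 - 9\right) \left(\left(l{\left(-4,2 \right)} - 3\right) 3 - 12\right) \left(-2\right) = \left(-10 - 9\right) \left(\left(-5 - 3\right) 3 - 12\right) \left(-2\right) = - 19 \left(\left(-8\right) 3 - 12\right) \left(-2\right) = - 19 \left(-24 - 12\right) \left(-2\right) = - 19 \left(\left(-36\right) \left(-2\right)\right) = \left(-19\right) 72 = -1368$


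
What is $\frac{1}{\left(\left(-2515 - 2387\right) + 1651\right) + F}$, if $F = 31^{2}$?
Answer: $- \frac{1}{2290} \approx -0.00043668$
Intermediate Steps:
$F = 961$
$\frac{1}{\left(\left(-2515 - 2387\right) + 1651\right) + F} = \frac{1}{\left(\left(-2515 - 2387\right) + 1651\right) + 961} = \frac{1}{\left(-4902 + 1651\right) + 961} = \frac{1}{-3251 + 961} = \frac{1}{-2290} = - \frac{1}{2290}$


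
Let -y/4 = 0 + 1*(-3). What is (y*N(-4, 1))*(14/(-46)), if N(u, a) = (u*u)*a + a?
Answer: -1428/23 ≈ -62.087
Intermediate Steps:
y = 12 (y = -4*(0 + 1*(-3)) = -4*(0 - 3) = -4*(-3) = 12)
N(u, a) = a + a*u**2 (N(u, a) = u**2*a + a = a*u**2 + a = a + a*u**2)
(y*N(-4, 1))*(14/(-46)) = (12*(1*(1 + (-4)**2)))*(14/(-46)) = (12*(1*(1 + 16)))*(14*(-1/46)) = (12*(1*17))*(-7/23) = (12*17)*(-7/23) = 204*(-7/23) = -1428/23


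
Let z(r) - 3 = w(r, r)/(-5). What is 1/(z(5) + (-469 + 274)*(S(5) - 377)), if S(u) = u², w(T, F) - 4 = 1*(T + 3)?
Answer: 5/343203 ≈ 1.4569e-5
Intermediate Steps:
w(T, F) = 7 + T (w(T, F) = 4 + 1*(T + 3) = 4 + 1*(3 + T) = 4 + (3 + T) = 7 + T)
z(r) = 8/5 - r/5 (z(r) = 3 + (7 + r)/(-5) = 3 + (7 + r)*(-⅕) = 3 + (-7/5 - r/5) = 8/5 - r/5)
1/(z(5) + (-469 + 274)*(S(5) - 377)) = 1/((8/5 - ⅕*5) + (-469 + 274)*(5² - 377)) = 1/((8/5 - 1) - 195*(25 - 377)) = 1/(⅗ - 195*(-352)) = 1/(⅗ + 68640) = 1/(343203/5) = 5/343203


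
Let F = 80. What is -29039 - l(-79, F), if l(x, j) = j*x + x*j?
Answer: -16399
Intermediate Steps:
l(x, j) = 2*j*x (l(x, j) = j*x + j*x = 2*j*x)
-29039 - l(-79, F) = -29039 - 2*80*(-79) = -29039 - 1*(-12640) = -29039 + 12640 = -16399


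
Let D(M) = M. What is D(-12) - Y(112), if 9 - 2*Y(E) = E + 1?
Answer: 40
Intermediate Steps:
Y(E) = 4 - E/2 (Y(E) = 9/2 - (E + 1)/2 = 9/2 - (1 + E)/2 = 9/2 + (-½ - E/2) = 4 - E/2)
D(-12) - Y(112) = -12 - (4 - ½*112) = -12 - (4 - 56) = -12 - 1*(-52) = -12 + 52 = 40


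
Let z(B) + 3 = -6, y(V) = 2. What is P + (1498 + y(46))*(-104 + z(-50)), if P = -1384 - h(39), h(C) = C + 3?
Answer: -170926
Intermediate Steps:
h(C) = 3 + C
z(B) = -9 (z(B) = -3 - 6 = -9)
P = -1426 (P = -1384 - (3 + 39) = -1384 - 1*42 = -1384 - 42 = -1426)
P + (1498 + y(46))*(-104 + z(-50)) = -1426 + (1498 + 2)*(-104 - 9) = -1426 + 1500*(-113) = -1426 - 169500 = -170926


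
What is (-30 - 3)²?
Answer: 1089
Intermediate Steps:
(-30 - 3)² = (-33)² = 1089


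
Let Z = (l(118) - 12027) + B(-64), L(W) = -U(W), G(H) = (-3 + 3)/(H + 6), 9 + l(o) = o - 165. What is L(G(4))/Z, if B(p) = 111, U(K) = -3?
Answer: -3/11972 ≈ -0.00025058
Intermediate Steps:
l(o) = -174 + o (l(o) = -9 + (o - 165) = -9 + (-165 + o) = -174 + o)
G(H) = 0 (G(H) = 0/(6 + H) = 0)
L(W) = 3 (L(W) = -1*(-3) = 3)
Z = -11972 (Z = ((-174 + 118) - 12027) + 111 = (-56 - 12027) + 111 = -12083 + 111 = -11972)
L(G(4))/Z = 3/(-11972) = 3*(-1/11972) = -3/11972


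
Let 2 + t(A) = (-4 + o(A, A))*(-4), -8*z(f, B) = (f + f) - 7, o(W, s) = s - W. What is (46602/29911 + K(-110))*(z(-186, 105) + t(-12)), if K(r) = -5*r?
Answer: 2025086783/59822 ≈ 33852.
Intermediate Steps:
z(f, B) = 7/8 - f/4 (z(f, B) = -((f + f) - 7)/8 = -(2*f - 7)/8 = -(-7 + 2*f)/8 = 7/8 - f/4)
t(A) = 14 (t(A) = -2 + (-4 + (A - A))*(-4) = -2 + (-4 + 0)*(-4) = -2 - 4*(-4) = -2 + 16 = 14)
(46602/29911 + K(-110))*(z(-186, 105) + t(-12)) = (46602/29911 - 5*(-110))*((7/8 - ¼*(-186)) + 14) = (46602*(1/29911) + 550)*((7/8 + 93/2) + 14) = (46602/29911 + 550)*(379/8 + 14) = (16497652/29911)*(491/8) = 2025086783/59822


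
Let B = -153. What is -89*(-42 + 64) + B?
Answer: -2111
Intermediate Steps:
-89*(-42 + 64) + B = -89*(-42 + 64) - 153 = -89*22 - 153 = -1958 - 153 = -2111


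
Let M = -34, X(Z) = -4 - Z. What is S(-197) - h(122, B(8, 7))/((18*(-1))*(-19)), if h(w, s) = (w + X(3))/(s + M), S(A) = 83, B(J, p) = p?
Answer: 766537/9234 ≈ 83.012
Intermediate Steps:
h(w, s) = (-7 + w)/(-34 + s) (h(w, s) = (w + (-4 - 1*3))/(s - 34) = (w + (-4 - 3))/(-34 + s) = (w - 7)/(-34 + s) = (-7 + w)/(-34 + s))
S(-197) - h(122, B(8, 7))/((18*(-1))*(-19)) = 83 - (-7 + 122)/(-34 + 7)/((18*(-1))*(-19)) = 83 - 115/(-27)/((-18*(-19))) = 83 - (-1/27*115)/342 = 83 - (-115)/(27*342) = 83 - 1*(-115/9234) = 83 + 115/9234 = 766537/9234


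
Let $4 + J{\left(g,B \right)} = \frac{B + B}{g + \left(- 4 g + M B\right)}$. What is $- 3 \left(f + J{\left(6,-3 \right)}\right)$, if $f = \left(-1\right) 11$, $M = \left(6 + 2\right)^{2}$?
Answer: $\frac{1572}{35} \approx 44.914$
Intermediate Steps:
$M = 64$ ($M = 8^{2} = 64$)
$J{\left(g,B \right)} = -4 + \frac{2 B}{- 3 g + 64 B}$ ($J{\left(g,B \right)} = -4 + \frac{B + B}{g + \left(- 4 g + 64 B\right)} = -4 + \frac{2 B}{- 3 g + 64 B}$)
$f = -11$
$- 3 \left(f + J{\left(6,-3 \right)}\right) = - 3 \left(-11 + \frac{2 \left(\left(-127\right) \left(-3\right) + 6 \cdot 6\right)}{\left(-3\right) 6 + 64 \left(-3\right)}\right) = - 3 \left(-11 + \frac{2 \left(381 + 36\right)}{-18 - 192}\right) = - 3 \left(-11 + 2 \frac{1}{-210} \cdot 417\right) = - 3 \left(-11 + 2 \left(- \frac{1}{210}\right) 417\right) = - 3 \left(-11 - \frac{139}{35}\right) = \left(-3\right) \left(- \frac{524}{35}\right) = \frac{1572}{35}$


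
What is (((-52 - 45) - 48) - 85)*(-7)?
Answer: 1610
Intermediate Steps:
(((-52 - 45) - 48) - 85)*(-7) = ((-97 - 48) - 85)*(-7) = (-145 - 85)*(-7) = -230*(-7) = 1610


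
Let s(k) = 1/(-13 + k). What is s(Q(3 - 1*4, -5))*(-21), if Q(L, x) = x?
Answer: 7/6 ≈ 1.1667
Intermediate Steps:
s(Q(3 - 1*4, -5))*(-21) = -21/(-13 - 5) = -21/(-18) = -1/18*(-21) = 7/6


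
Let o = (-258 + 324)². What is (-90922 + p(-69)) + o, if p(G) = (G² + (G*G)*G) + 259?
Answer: -410055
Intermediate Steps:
p(G) = 259 + G² + G³ (p(G) = (G² + G²*G) + 259 = (G² + G³) + 259 = 259 + G² + G³)
o = 4356 (o = 66² = 4356)
(-90922 + p(-69)) + o = (-90922 + (259 + (-69)² + (-69)³)) + 4356 = (-90922 + (259 + 4761 - 328509)) + 4356 = (-90922 - 323489) + 4356 = -414411 + 4356 = -410055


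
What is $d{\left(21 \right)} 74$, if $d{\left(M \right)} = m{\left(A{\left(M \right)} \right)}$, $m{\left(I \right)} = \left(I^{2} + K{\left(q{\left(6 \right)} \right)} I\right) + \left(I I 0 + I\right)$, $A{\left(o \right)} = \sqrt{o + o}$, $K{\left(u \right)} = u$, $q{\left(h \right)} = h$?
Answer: $3108 + 518 \sqrt{42} \approx 6465.0$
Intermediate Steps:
$A{\left(o \right)} = \sqrt{2} \sqrt{o}$ ($A{\left(o \right)} = \sqrt{2 o} = \sqrt{2} \sqrt{o}$)
$m{\left(I \right)} = I^{2} + 7 I$ ($m{\left(I \right)} = \left(I^{2} + 6 I\right) + \left(I I 0 + I\right) = \left(I^{2} + 6 I\right) + \left(I 0 + I\right) = \left(I^{2} + 6 I\right) + \left(0 + I\right) = \left(I^{2} + 6 I\right) + I = I^{2} + 7 I$)
$d{\left(M \right)} = \sqrt{2} \sqrt{M} \left(7 + \sqrt{2} \sqrt{M}\right)$
$d{\left(21 \right)} 74 = \left(2 \cdot 21 + 7 \sqrt{2} \sqrt{21}\right) 74 = \left(42 + 7 \sqrt{42}\right) 74 = 3108 + 518 \sqrt{42}$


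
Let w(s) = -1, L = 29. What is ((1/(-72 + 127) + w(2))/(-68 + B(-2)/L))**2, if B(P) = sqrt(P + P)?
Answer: 119208412071/571826039119445 + 1209011508*I/2859130195597225 ≈ 0.00020847 + 4.2286e-7*I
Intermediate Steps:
B(P) = sqrt(2)*sqrt(P) (B(P) = sqrt(2*P) = sqrt(2)*sqrt(P))
((1/(-72 + 127) + w(2))/(-68 + B(-2)/L))**2 = ((1/(-72 + 127) - 1)/(-68 + (sqrt(2)*sqrt(-2))/29))**2 = ((1/55 - 1)/(-68 + (sqrt(2)*(I*sqrt(2)))*(1/29)))**2 = ((1/55 - 1)/(-68 + (2*I)*(1/29)))**2 = (-54*841*(-68 - 2*I/29)/3888788/55)**2 = (-22707*(-68 - 2*I/29)/106941670)**2 = 515607849*(-68 - 2*I/29)**2/11436520782388900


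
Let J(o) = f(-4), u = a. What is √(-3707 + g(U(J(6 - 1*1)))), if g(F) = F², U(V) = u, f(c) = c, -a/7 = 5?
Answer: I*√2482 ≈ 49.82*I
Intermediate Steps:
a = -35 (a = -7*5 = -35)
u = -35
J(o) = -4
U(V) = -35
√(-3707 + g(U(J(6 - 1*1)))) = √(-3707 + (-35)²) = √(-3707 + 1225) = √(-2482) = I*√2482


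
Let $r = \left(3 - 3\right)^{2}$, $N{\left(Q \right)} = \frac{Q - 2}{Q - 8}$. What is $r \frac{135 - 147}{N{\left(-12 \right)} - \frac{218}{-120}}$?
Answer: $0$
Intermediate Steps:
$N{\left(Q \right)} = \frac{-2 + Q}{-8 + Q}$
$r = 0$ ($r = 0^{2} = 0$)
$r \frac{135 - 147}{N{\left(-12 \right)} - \frac{218}{-120}} = 0 \frac{135 - 147}{\frac{-2 - 12}{-8 - 12} - \frac{218}{-120}} = 0 \left(- \frac{12}{\frac{1}{-20} \left(-14\right) - - \frac{109}{60}}\right) = 0 \left(- \frac{12}{\left(- \frac{1}{20}\right) \left(-14\right) + \frac{109}{60}}\right) = 0 \left(- \frac{12}{\frac{7}{10} + \frac{109}{60}}\right) = 0 \left(- \frac{12}{\frac{151}{60}}\right) = 0 \left(\left(-12\right) \frac{60}{151}\right) = 0 \left(- \frac{720}{151}\right) = 0$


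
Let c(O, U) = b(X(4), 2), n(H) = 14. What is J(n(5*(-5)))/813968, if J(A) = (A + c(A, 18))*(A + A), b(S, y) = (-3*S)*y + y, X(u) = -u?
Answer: 70/50873 ≈ 0.0013760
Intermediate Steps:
b(S, y) = y - 3*S*y (b(S, y) = -3*S*y + y = y - 3*S*y)
c(O, U) = 26 (c(O, U) = 2*(1 - (-3)*4) = 2*(1 - 3*(-4)) = 2*(1 + 12) = 2*13 = 26)
J(A) = 2*A*(26 + A) (J(A) = (A + 26)*(A + A) = (26 + A)*(2*A) = 2*A*(26 + A))
J(n(5*(-5)))/813968 = (2*14*(26 + 14))/813968 = (2*14*40)*(1/813968) = 1120*(1/813968) = 70/50873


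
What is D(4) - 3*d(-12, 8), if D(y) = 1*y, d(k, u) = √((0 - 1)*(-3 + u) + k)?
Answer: 4 - 3*I*√17 ≈ 4.0 - 12.369*I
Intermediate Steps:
d(k, u) = √(3 + k - u) (d(k, u) = √(-(-3 + u) + k) = √((3 - u) + k) = √(3 + k - u))
D(y) = y
D(4) - 3*d(-12, 8) = 4 - 3*√(3 - 12 - 1*8) = 4 - 3*√(3 - 12 - 8) = 4 - 3*I*√17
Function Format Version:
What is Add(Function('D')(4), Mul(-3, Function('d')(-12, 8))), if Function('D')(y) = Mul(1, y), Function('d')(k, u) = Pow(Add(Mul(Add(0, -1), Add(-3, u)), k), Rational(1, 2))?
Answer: Add(4, Mul(-3, I, Pow(17, Rational(1, 2)))) ≈ Add(4.0000, Mul(-12.369, I))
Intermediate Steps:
Function('d')(k, u) = Pow(Add(3, k, Mul(-1, u)), Rational(1, 2)) (Function('d')(k, u) = Pow(Add(Mul(-1, Add(-3, u)), k), Rational(1, 2)) = Pow(Add(Add(3, Mul(-1, u)), k), Rational(1, 2)) = Pow(Add(3, k, Mul(-1, u)), Rational(1, 2)))
Function('D')(y) = y
Add(Function('D')(4), Mul(-3, Function('d')(-12, 8))) = Add(4, Mul(-3, Pow(Add(3, -12, Mul(-1, 8)), Rational(1, 2)))) = Add(4, Mul(-3, Pow(Add(3, -12, -8), Rational(1, 2)))) = Add(4, Mul(-3, Pow(-17, Rational(1, 2)))) = Add(4, Mul(-3, Mul(I, Pow(17, Rational(1, 2))))) = Add(4, Mul(-3, I, Pow(17, Rational(1, 2))))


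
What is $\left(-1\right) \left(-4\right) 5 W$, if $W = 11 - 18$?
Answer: $-140$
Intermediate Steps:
$W = -7$ ($W = 11 - 18 = -7$)
$\left(-1\right) \left(-4\right) 5 W = \left(-1\right) \left(-4\right) 5 \left(-7\right) = 4 \cdot 5 \left(-7\right) = 20 \left(-7\right) = -140$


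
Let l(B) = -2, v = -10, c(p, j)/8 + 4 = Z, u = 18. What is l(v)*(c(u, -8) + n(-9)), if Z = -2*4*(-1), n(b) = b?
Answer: -46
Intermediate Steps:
Z = 8 (Z = -8*(-1) = 8)
c(p, j) = 32 (c(p, j) = -32 + 8*8 = -32 + 64 = 32)
l(v)*(c(u, -8) + n(-9)) = -2*(32 - 9) = -2*23 = -46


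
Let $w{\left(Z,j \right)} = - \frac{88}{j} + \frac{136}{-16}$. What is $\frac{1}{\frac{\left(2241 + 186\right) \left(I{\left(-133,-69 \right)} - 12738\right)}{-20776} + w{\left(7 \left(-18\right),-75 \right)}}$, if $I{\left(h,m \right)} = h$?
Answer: $\frac{1558200}{2331427363} \approx 0.00066835$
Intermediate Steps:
$w{\left(Z,j \right)} = - \frac{17}{2} - \frac{88}{j}$ ($w{\left(Z,j \right)} = - \frac{88}{j} + 136 \left(- \frac{1}{16}\right) = - \frac{88}{j} - \frac{17}{2} = - \frac{17}{2} - \frac{88}{j}$)
$\frac{1}{\frac{\left(2241 + 186\right) \left(I{\left(-133,-69 \right)} - 12738\right)}{-20776} + w{\left(7 \left(-18\right),-75 \right)}} = \frac{1}{\frac{\left(2241 + 186\right) \left(-133 - 12738\right)}{-20776} - \left(\frac{17}{2} + \frac{88}{-75}\right)} = \frac{1}{2427 \left(-12871\right) \left(- \frac{1}{20776}\right) - \frac{1099}{150}} = \frac{1}{\left(-31237917\right) \left(- \frac{1}{20776}\right) + \left(- \frac{17}{2} + \frac{88}{75}\right)} = \frac{1}{\frac{31237917}{20776} - \frac{1099}{150}} = \frac{1}{\frac{2331427363}{1558200}} = \frac{1558200}{2331427363}$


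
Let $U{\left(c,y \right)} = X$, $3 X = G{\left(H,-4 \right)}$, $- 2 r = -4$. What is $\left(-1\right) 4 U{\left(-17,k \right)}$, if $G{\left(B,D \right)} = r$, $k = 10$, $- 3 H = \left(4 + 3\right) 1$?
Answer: $- \frac{8}{3} \approx -2.6667$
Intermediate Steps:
$r = 2$ ($r = \left(- \frac{1}{2}\right) \left(-4\right) = 2$)
$H = - \frac{7}{3}$ ($H = - \frac{\left(4 + 3\right) 1}{3} = - \frac{7 \cdot 1}{3} = \left(- \frac{1}{3}\right) 7 = - \frac{7}{3} \approx -2.3333$)
$G{\left(B,D \right)} = 2$
$X = \frac{2}{3}$ ($X = \frac{1}{3} \cdot 2 = \frac{2}{3} \approx 0.66667$)
$U{\left(c,y \right)} = \frac{2}{3}$
$\left(-1\right) 4 U{\left(-17,k \right)} = \left(-1\right) 4 \cdot \frac{2}{3} = \left(-4\right) \frac{2}{3} = - \frac{8}{3}$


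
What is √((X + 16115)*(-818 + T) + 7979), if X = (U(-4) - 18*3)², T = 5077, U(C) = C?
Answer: 4*√5185565 ≈ 9108.7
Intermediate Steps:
X = 3364 (X = (-4 - 18*3)² = (-4 - 54)² = (-58)² = 3364)
√((X + 16115)*(-818 + T) + 7979) = √((3364 + 16115)*(-818 + 5077) + 7979) = √(19479*4259 + 7979) = √(82961061 + 7979) = √82969040 = 4*√5185565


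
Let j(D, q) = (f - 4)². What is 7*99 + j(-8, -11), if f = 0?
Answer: 709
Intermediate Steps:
j(D, q) = 16 (j(D, q) = (0 - 4)² = (-4)² = 16)
7*99 + j(-8, -11) = 7*99 + 16 = 693 + 16 = 709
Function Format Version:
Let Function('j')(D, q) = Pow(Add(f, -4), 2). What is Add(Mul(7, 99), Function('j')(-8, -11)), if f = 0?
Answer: 709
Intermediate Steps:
Function('j')(D, q) = 16 (Function('j')(D, q) = Pow(Add(0, -4), 2) = Pow(-4, 2) = 16)
Add(Mul(7, 99), Function('j')(-8, -11)) = Add(Mul(7, 99), 16) = Add(693, 16) = 709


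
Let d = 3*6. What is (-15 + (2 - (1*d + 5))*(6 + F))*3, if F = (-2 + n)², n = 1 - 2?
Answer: -990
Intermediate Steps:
n = -1
d = 18
F = 9 (F = (-2 - 1)² = (-3)² = 9)
(-15 + (2 - (1*d + 5))*(6 + F))*3 = (-15 + (2 - (1*18 + 5))*(6 + 9))*3 = (-15 + (2 - (18 + 5))*15)*3 = (-15 + (2 - 1*23)*15)*3 = (-15 + (2 - 23)*15)*3 = (-15 - 21*15)*3 = (-15 - 315)*3 = -330*3 = -990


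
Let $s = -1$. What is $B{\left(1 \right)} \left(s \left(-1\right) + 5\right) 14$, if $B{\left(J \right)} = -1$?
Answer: $-84$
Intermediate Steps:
$B{\left(1 \right)} \left(s \left(-1\right) + 5\right) 14 = - (\left(-1\right) \left(-1\right) + 5) 14 = - (1 + 5) 14 = \left(-1\right) 6 \cdot 14 = \left(-6\right) 14 = -84$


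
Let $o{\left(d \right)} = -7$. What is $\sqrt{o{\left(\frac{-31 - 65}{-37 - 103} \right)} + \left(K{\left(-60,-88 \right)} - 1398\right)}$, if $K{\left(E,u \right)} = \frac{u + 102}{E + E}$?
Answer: $\frac{i \sqrt{1264605}}{30} \approx 37.485 i$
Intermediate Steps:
$K{\left(E,u \right)} = \frac{102 + u}{2 E}$
$\sqrt{o{\left(\frac{-31 - 65}{-37 - 103} \right)} + \left(K{\left(-60,-88 \right)} - 1398\right)} = \sqrt{-7 - \left(1398 - \frac{102 - 88}{2 \left(-60\right)}\right)} = \sqrt{-7 - \left(1398 + \frac{1}{120} \cdot 14\right)} = \sqrt{-7 - \frac{83887}{60}} = \sqrt{- \frac{84307}{60}} = \frac{i \sqrt{1264605}}{30}$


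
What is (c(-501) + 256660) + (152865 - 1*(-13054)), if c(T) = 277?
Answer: 422856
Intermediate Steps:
(c(-501) + 256660) + (152865 - 1*(-13054)) = (277 + 256660) + (152865 - 1*(-13054)) = 256937 + (152865 + 13054) = 256937 + 165919 = 422856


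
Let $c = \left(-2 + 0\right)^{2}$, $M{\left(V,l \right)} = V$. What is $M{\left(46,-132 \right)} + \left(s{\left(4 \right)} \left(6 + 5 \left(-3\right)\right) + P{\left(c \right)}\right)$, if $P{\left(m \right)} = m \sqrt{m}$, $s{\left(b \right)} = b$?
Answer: $18$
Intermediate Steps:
$c = 4$ ($c = \left(-2\right)^{2} = 4$)
$P{\left(m \right)} = m^{\frac{3}{2}}$
$M{\left(46,-132 \right)} + \left(s{\left(4 \right)} \left(6 + 5 \left(-3\right)\right) + P{\left(c \right)}\right) = 46 + \left(4 \left(6 + 5 \left(-3\right)\right) + 4^{\frac{3}{2}}\right) = 46 + \left(4 \left(6 - 15\right) + 8\right) = 46 + \left(4 \left(-9\right) + 8\right) = 46 + \left(-36 + 8\right) = 46 - 28 = 18$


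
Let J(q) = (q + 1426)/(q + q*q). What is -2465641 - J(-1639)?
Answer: -2206487336983/894894 ≈ -2.4656e+6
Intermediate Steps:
J(q) = (1426 + q)/(q + q²)
-2465641 - J(-1639) = -2465641 - (1426 - 1639)/((-1639)*(1 - 1639)) = -2465641 - (-1)*(-213)/(1639*(-1638)) = -2465641 - (-1)*(-1)*(-213)/(1639*1638) = -2465641 - 1*(-71/894894) = -2465641 + 71/894894 = -2206487336983/894894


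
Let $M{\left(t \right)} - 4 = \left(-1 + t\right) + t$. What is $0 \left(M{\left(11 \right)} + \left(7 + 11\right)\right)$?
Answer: $0$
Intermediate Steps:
$M{\left(t \right)} = 3 + 2 t$ ($M{\left(t \right)} = 4 + \left(\left(-1 + t\right) + t\right) = 4 + \left(-1 + 2 t\right) = 3 + 2 t$)
$0 \left(M{\left(11 \right)} + \left(7 + 11\right)\right) = 0 \left(\left(3 + 2 \cdot 11\right) + \left(7 + 11\right)\right) = 0 \left(\left(3 + 22\right) + 18\right) = 0 \left(25 + 18\right) = 0 \cdot 43 = 0$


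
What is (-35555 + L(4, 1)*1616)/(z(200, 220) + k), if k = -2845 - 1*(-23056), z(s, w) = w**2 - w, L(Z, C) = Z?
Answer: -9697/22797 ≈ -0.42536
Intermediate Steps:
k = 20211 (k = -2845 + 23056 = 20211)
(-35555 + L(4, 1)*1616)/(z(200, 220) + k) = (-35555 + 4*1616)/(220*(-1 + 220) + 20211) = (-35555 + 6464)/(220*219 + 20211) = -29091/(48180 + 20211) = -29091/68391 = -29091*1/68391 = -9697/22797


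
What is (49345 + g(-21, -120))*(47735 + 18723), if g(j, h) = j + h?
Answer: 3269999432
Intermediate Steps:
g(j, h) = h + j
(49345 + g(-21, -120))*(47735 + 18723) = (49345 + (-120 - 21))*(47735 + 18723) = (49345 - 141)*66458 = 49204*66458 = 3269999432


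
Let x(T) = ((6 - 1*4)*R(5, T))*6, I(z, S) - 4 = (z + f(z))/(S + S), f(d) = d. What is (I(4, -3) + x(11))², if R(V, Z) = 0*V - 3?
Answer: 10000/9 ≈ 1111.1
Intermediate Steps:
R(V, Z) = -3 (R(V, Z) = 0 - 3 = -3)
I(z, S) = 4 + z/S (I(z, S) = 4 + (z + z)/(S + S) = 4 + (2*z)/((2*S)) = 4 + (2*z)*(1/(2*S)) = 4 + z/S)
x(T) = -36 (x(T) = ((6 - 1*4)*(-3))*6 = ((6 - 4)*(-3))*6 = (2*(-3))*6 = -6*6 = -36)
(I(4, -3) + x(11))² = ((4 + 4/(-3)) - 36)² = ((4 + 4*(-⅓)) - 36)² = ((4 - 4/3) - 36)² = (8/3 - 36)² = (-100/3)² = 10000/9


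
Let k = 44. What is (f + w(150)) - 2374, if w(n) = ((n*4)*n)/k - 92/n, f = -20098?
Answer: -16852406/825 ≈ -20427.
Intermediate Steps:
w(n) = -92/n + n**2/11 (w(n) = ((n*4)*n)/44 - 92/n = ((4*n)*n)*(1/44) - 92/n = (4*n**2)*(1/44) - 92/n = n**2/11 - 92/n = -92/n + n**2/11)
(f + w(150)) - 2374 = (-20098 + (1/11)*(-1012 + 150**3)/150) - 2374 = (-20098 + (1/11)*(1/150)*(-1012 + 3375000)) - 2374 = (-20098 + (1/11)*(1/150)*3373988) - 2374 = (-20098 + 1686994/825) - 2374 = -14893856/825 - 2374 = -16852406/825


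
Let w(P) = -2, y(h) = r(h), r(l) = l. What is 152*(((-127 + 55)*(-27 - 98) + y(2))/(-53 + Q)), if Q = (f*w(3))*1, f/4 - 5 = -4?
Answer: -1368304/61 ≈ -22431.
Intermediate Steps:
y(h) = h
f = 4 (f = 20 + 4*(-4) = 20 - 16 = 4)
Q = -8 (Q = (4*(-2))*1 = -8*1 = -8)
152*(((-127 + 55)*(-27 - 98) + y(2))/(-53 + Q)) = 152*(((-127 + 55)*(-27 - 98) + 2)/(-53 - 8)) = 152*((-72*(-125) + 2)/(-61)) = 152*((9000 + 2)*(-1/61)) = 152*(9002*(-1/61)) = 152*(-9002/61) = -1368304/61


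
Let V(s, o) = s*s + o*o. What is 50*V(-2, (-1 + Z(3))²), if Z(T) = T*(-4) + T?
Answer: 500200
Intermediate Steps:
Z(T) = -3*T (Z(T) = -4*T + T = -3*T)
V(s, o) = o² + s² (V(s, o) = s² + o² = o² + s²)
50*V(-2, (-1 + Z(3))²) = 50*(((-1 - 3*3)²)² + (-2)²) = 50*(((-1 - 9)²)² + 4) = 50*(((-10)²)² + 4) = 50*(100² + 4) = 50*(10000 + 4) = 50*10004 = 500200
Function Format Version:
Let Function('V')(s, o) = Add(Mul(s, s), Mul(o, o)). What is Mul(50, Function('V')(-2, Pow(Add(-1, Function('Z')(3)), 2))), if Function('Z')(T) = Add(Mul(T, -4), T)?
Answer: 500200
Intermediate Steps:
Function('Z')(T) = Mul(-3, T) (Function('Z')(T) = Add(Mul(-4, T), T) = Mul(-3, T))
Function('V')(s, o) = Add(Pow(o, 2), Pow(s, 2)) (Function('V')(s, o) = Add(Pow(s, 2), Pow(o, 2)) = Add(Pow(o, 2), Pow(s, 2)))
Mul(50, Function('V')(-2, Pow(Add(-1, Function('Z')(3)), 2))) = Mul(50, Add(Pow(Pow(Add(-1, Mul(-3, 3)), 2), 2), Pow(-2, 2))) = Mul(50, Add(Pow(Pow(Add(-1, -9), 2), 2), 4)) = Mul(50, Add(Pow(Pow(-10, 2), 2), 4)) = Mul(50, Add(Pow(100, 2), 4)) = Mul(50, Add(10000, 4)) = Mul(50, 10004) = 500200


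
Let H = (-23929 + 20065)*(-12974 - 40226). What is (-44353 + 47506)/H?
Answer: 1051/68521600 ≈ 1.5338e-5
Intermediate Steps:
H = 205564800 (H = -3864*(-53200) = 205564800)
(-44353 + 47506)/H = (-44353 + 47506)/205564800 = 3153*(1/205564800) = 1051/68521600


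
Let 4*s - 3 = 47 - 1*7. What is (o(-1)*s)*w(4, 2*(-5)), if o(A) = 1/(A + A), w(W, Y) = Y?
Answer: 215/4 ≈ 53.750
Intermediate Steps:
s = 43/4 (s = 3/4 + (47 - 1*7)/4 = 3/4 + (47 - 7)/4 = 3/4 + (1/4)*40 = 3/4 + 10 = 43/4 ≈ 10.750)
o(A) = 1/(2*A)
(o(-1)*s)*w(4, 2*(-5)) = (((1/2)/(-1))*(43/4))*(2*(-5)) = (((1/2)*(-1))*(43/4))*(-10) = -1/2*43/4*(-10) = -43/8*(-10) = 215/4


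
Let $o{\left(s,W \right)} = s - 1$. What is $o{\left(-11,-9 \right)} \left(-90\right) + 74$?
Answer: $1154$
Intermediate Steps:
$o{\left(s,W \right)} = -1 + s$
$o{\left(-11,-9 \right)} \left(-90\right) + 74 = \left(-1 - 11\right) \left(-90\right) + 74 = \left(-12\right) \left(-90\right) + 74 = 1080 + 74 = 1154$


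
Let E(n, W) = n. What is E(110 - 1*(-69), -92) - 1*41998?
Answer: -41819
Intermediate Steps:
E(110 - 1*(-69), -92) - 1*41998 = (110 - 1*(-69)) - 1*41998 = (110 + 69) - 41998 = 179 - 41998 = -41819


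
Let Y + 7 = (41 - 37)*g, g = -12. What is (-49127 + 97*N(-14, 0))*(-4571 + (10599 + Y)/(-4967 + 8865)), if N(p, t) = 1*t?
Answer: 437407501089/1949 ≈ 2.2443e+8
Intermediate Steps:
N(p, t) = t
Y = -55 (Y = -7 + (41 - 37)*(-12) = -7 + 4*(-12) = -7 - 48 = -55)
(-49127 + 97*N(-14, 0))*(-4571 + (10599 + Y)/(-4967 + 8865)) = (-49127 + 97*0)*(-4571 + (10599 - 55)/(-4967 + 8865)) = (-49127 + 0)*(-4571 + 10544/3898) = -49127*(-4571 + 10544*(1/3898)) = -49127*(-4571 + 5272/1949) = -49127*(-8903607/1949) = 437407501089/1949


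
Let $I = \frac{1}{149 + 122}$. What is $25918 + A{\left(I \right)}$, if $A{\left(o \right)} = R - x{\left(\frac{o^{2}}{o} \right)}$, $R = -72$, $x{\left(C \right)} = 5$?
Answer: $25841$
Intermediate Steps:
$I = \frac{1}{271} \approx 0.00369$
$A{\left(o \right)} = -77$ ($A{\left(o \right)} = -72 - 5 = -77$)
$25918 + A{\left(I \right)} = 25918 - 77 = 25841$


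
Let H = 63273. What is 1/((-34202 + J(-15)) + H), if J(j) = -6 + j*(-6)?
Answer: 1/29155 ≈ 3.4299e-5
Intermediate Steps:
J(j) = -6 - 6*j
1/((-34202 + J(-15)) + H) = 1/((-34202 + (-6 - 6*(-15))) + 63273) = 1/((-34202 + (-6 + 90)) + 63273) = 1/((-34202 + 84) + 63273) = 1/(-34118 + 63273) = 1/29155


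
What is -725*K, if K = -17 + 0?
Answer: 12325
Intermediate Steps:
K = -17
-725*K = -725*(-17) = 12325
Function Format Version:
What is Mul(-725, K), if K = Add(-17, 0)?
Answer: 12325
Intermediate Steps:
K = -17
Mul(-725, K) = Mul(-725, -17) = 12325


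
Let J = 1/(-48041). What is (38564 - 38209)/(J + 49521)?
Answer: 3410911/475807672 ≈ 0.0071687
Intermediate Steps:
J = -1/48041 ≈ -2.0816e-5
(38564 - 38209)/(J + 49521) = (38564 - 38209)/(-1/48041 + 49521) = 355/(2379038360/48041) = 355*(48041/2379038360) = 3410911/475807672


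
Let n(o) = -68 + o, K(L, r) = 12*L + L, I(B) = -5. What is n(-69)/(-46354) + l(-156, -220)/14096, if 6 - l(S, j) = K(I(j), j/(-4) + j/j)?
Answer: 2611143/326702992 ≈ 0.0079924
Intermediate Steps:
K(L, r) = 13*L
l(S, j) = 71 (l(S, j) = 6 - 13*(-5) = 6 - 1*(-65) = 6 + 65 = 71)
n(-69)/(-46354) + l(-156, -220)/14096 = (-68 - 69)/(-46354) + 71/14096 = -137*(-1/46354) + 71*(1/14096) = 137/46354 + 71/14096 = 2611143/326702992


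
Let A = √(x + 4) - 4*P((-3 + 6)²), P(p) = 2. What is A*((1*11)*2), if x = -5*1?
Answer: -176 + 22*I ≈ -176.0 + 22.0*I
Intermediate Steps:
x = -5
A = -8 + I (A = √(-5 + 4) - 4*2 = √(-1) - 8 = I - 8 = -8 + I ≈ -8.0 + 1.0*I)
A*((1*11)*2) = (-8 + I)*((1*11)*2) = (-8 + I)*(11*2) = (-8 + I)*22 = -176 + 22*I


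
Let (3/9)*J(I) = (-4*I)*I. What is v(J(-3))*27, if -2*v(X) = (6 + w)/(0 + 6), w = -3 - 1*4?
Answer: 9/4 ≈ 2.2500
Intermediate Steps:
J(I) = -12*I² (J(I) = 3*((-4*I)*I) = 3*(-4*I²) = -12*I²)
w = -7 (w = -3 - 4 = -7)
v(X) = 1/12 (v(X) = -(6 - 7)/(2*(0 + 6)) = -(-1)/(2*6) = -½*(-⅙) = 1/12)
v(J(-3))*27 = (1/12)*27 = 9/4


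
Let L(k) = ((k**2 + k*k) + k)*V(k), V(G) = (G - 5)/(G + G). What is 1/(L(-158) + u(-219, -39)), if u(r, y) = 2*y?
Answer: 2/51189 ≈ 3.9071e-5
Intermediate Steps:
V(G) = (-5 + G)/(2*G) (V(G) = (-5 + G)/((2*G)) = (-5 + G)*(1/(2*G)) = (-5 + G)/(2*G))
L(k) = (-5 + k)*(k + 2*k**2)/(2*k) (L(k) = ((k**2 + k*k) + k)*((-5 + k)/(2*k)) = ((k**2 + k**2) + k)*((-5 + k)/(2*k)) = (2*k**2 + k)*((-5 + k)/(2*k)) = (k + 2*k**2)*((-5 + k)/(2*k)) = (-5 + k)*(k + 2*k**2)/(2*k))
1/(L(-158) + u(-219, -39)) = 1/((1 + 2*(-158))*(-5 - 158)/2 + 2*(-39)) = 1/((1/2)*(1 - 316)*(-163) - 78) = 1/((1/2)*(-315)*(-163) - 78) = 1/(51345/2 - 78) = 1/(51189/2) = 2/51189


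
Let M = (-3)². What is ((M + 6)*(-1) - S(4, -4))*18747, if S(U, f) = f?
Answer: -206217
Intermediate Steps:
M = 9
((M + 6)*(-1) - S(4, -4))*18747 = ((9 + 6)*(-1) - 1*(-4))*18747 = (15*(-1) + 4)*18747 = (-15 + 4)*18747 = -11*18747 = -206217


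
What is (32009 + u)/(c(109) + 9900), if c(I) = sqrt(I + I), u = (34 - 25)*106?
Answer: 163166850/49004891 - 32963*sqrt(218)/98009782 ≈ 3.3246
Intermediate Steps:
u = 954 (u = 9*106 = 954)
c(I) = sqrt(2)*sqrt(I) (c(I) = sqrt(2*I) = sqrt(2)*sqrt(I))
(32009 + u)/(c(109) + 9900) = (32009 + 954)/(sqrt(2)*sqrt(109) + 9900) = 32963/(sqrt(218) + 9900) = 32963/(9900 + sqrt(218))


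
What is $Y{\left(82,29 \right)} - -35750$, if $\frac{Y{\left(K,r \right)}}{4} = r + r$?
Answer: $35982$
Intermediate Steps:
$Y{\left(K,r \right)} = 8 r$ ($Y{\left(K,r \right)} = 4 \left(r + r\right) = 4 \cdot 2 r = 8 r$)
$Y{\left(82,29 \right)} - -35750 = 8 \cdot 29 - -35750 = 232 + 35750 = 35982$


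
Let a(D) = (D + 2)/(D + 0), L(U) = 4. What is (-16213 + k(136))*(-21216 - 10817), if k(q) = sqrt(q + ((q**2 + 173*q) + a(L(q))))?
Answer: 519351029 - 32033*sqrt(168646)/2 ≈ 5.1277e+8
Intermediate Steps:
a(D) = (2 + D)/D
k(q) = sqrt(3/2 + q**2 + 174*q) (k(q) = sqrt(q + ((q**2 + 173*q) + (2 + 4)/4)) = sqrt(q + ((q**2 + 173*q) + (1/4)*6)) = sqrt(q + ((q**2 + 173*q) + 3/2)) = sqrt(q + (3/2 + q**2 + 173*q)) = sqrt(3/2 + q**2 + 174*q))
(-16213 + k(136))*(-21216 - 10817) = (-16213 + sqrt(6 + 4*136**2 + 696*136)/2)*(-21216 - 10817) = (-16213 + sqrt(6 + 4*18496 + 94656)/2)*(-32033) = (-16213 + sqrt(6 + 73984 + 94656)/2)*(-32033) = (-16213 + sqrt(168646)/2)*(-32033) = 519351029 - 32033*sqrt(168646)/2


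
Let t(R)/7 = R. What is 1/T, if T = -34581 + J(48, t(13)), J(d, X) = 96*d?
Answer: -1/29973 ≈ -3.3363e-5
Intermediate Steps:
t(R) = 7*R
T = -29973 (T = -34581 + 96*48 = -34581 + 4608 = -29973)
1/T = 1/(-29973) = -1/29973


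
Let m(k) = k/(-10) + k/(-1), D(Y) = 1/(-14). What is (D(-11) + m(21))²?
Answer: 657721/1225 ≈ 536.92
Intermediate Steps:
D(Y) = -1/14
m(k) = -11*k/10 (m(k) = k*(-⅒) + k*(-1) = -k/10 - k = -11*k/10)
(D(-11) + m(21))² = (-1/14 - 11/10*21)² = (-1/14 - 231/10)² = (-811/35)² = 657721/1225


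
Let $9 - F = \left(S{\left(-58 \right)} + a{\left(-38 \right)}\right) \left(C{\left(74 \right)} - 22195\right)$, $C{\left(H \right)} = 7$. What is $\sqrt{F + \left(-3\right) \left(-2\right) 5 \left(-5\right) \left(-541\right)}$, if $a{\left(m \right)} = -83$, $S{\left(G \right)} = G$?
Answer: $i \sqrt{3047349} \approx 1745.7 i$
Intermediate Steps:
$F = -3128499$ ($F = 9 - \left(-58 - 83\right) \left(7 - 22195\right) = 9 - \left(-141\right) \left(-22188\right) = 9 - 3128508 = -3128499$)
$\sqrt{F + \left(-3\right) \left(-2\right) 5 \left(-5\right) \left(-541\right)} = \sqrt{-3128499 + \left(-3\right) \left(-2\right) 5 \left(-5\right) \left(-541\right)} = \sqrt{-3128499 + 6 \cdot 5 \left(-5\right) \left(-541\right)} = \sqrt{-3128499 + 30 \left(-5\right) \left(-541\right)} = \sqrt{-3128499 - -81150} = \sqrt{-3128499 + 81150} = \sqrt{-3047349} = i \sqrt{3047349}$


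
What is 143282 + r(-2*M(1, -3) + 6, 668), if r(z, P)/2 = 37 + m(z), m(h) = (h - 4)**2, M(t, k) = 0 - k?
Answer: 143388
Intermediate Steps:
M(t, k) = -k
m(h) = (-4 + h)**2
r(z, P) = 74 + 2*(-4 + z)**2 (r(z, P) = 2*(37 + (-4 + z)**2) = 74 + 2*(-4 + z)**2)
143282 + r(-2*M(1, -3) + 6, 668) = 143282 + (74 + 2*(-4 + (-(-2)*(-3) + 6))**2) = 143282 + (74 + 2*(-4 + (-2*3 + 6))**2) = 143282 + (74 + 2*(-4 + (-6 + 6))**2) = 143282 + (74 + 2*(-4 + 0)**2) = 143282 + (74 + 2*(-4)**2) = 143282 + (74 + 2*16) = 143282 + (74 + 32) = 143282 + 106 = 143388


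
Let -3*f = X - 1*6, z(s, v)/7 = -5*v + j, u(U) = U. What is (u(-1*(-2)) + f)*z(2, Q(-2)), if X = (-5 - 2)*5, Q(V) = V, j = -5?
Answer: 1645/3 ≈ 548.33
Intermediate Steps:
X = -35 (X = -7*5 = -35)
z(s, v) = -35 - 35*v (z(s, v) = 7*(-5*v - 5) = 7*(-5 - 5*v) = -35 - 35*v)
f = 41/3 (f = -(-35 - 1*6)/3 = -(-35 - 6)/3 = -1/3*(-41) = 41/3 ≈ 13.667)
(u(-1*(-2)) + f)*z(2, Q(-2)) = (-1*(-2) + 41/3)*(-35 - 35*(-2)) = (2 + 41/3)*(-35 + 70) = (47/3)*35 = 1645/3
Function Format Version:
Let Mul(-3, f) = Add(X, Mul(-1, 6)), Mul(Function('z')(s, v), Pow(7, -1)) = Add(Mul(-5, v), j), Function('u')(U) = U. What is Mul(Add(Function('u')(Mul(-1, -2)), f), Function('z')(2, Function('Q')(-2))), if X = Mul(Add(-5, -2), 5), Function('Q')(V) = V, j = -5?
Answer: Rational(1645, 3) ≈ 548.33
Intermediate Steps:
X = -35 (X = Mul(-7, 5) = -35)
Function('z')(s, v) = Add(-35, Mul(-35, v)) (Function('z')(s, v) = Mul(7, Add(Mul(-5, v), -5)) = Mul(7, Add(-5, Mul(-5, v))) = Add(-35, Mul(-35, v)))
f = Rational(41, 3) (f = Mul(Rational(-1, 3), Add(-35, Mul(-1, 6))) = Mul(Rational(-1, 3), Add(-35, -6)) = Mul(Rational(-1, 3), -41) = Rational(41, 3) ≈ 13.667)
Mul(Add(Function('u')(Mul(-1, -2)), f), Function('z')(2, Function('Q')(-2))) = Mul(Add(Mul(-1, -2), Rational(41, 3)), Add(-35, Mul(-35, -2))) = Mul(Add(2, Rational(41, 3)), Add(-35, 70)) = Mul(Rational(47, 3), 35) = Rational(1645, 3)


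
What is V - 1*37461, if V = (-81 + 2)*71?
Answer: -43070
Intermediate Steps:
V = -5609 (V = -79*71 = -5609)
V - 1*37461 = -5609 - 1*37461 = -5609 - 37461 = -43070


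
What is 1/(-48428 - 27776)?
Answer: -1/76204 ≈ -1.3123e-5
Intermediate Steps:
1/(-48428 - 27776) = 1/(-76204) = -1/76204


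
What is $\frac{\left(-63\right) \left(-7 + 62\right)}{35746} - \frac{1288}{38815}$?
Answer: $- \frac{25790689}{198211570} \approx -0.13012$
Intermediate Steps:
$\frac{\left(-63\right) \left(-7 + 62\right)}{35746} - \frac{1288}{38815} = \left(-63\right) 55 \cdot \frac{1}{35746} - \frac{184}{5545} = \left(-3465\right) \frac{1}{35746} - \frac{184}{5545} = - \frac{3465}{35746} - \frac{184}{5545} = - \frac{25790689}{198211570}$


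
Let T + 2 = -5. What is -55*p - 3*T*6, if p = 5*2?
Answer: -424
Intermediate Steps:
T = -7 (T = -2 - 5 = -7)
p = 10
-55*p - 3*T*6 = -55*10 - 3*(-7)*6 = -550 + 21*6 = -550 + 126 = -424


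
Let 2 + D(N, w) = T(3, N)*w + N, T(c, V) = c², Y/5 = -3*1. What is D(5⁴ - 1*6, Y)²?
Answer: 232324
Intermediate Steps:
Y = -15 (Y = 5*(-3*1) = 5*(-3) = -15)
D(N, w) = -2 + N + 9*w (D(N, w) = -2 + (3²*w + N) = -2 + (9*w + N) = -2 + (N + 9*w) = -2 + N + 9*w)
D(5⁴ - 1*6, Y)² = (-2 + (5⁴ - 1*6) + 9*(-15))² = (-2 + (625 - 6) - 135)² = (-2 + 619 - 135)² = 482² = 232324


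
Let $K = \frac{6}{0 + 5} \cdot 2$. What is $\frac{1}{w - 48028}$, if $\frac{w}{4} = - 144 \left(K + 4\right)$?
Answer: $- \frac{5}{258572} \approx -1.9337 \cdot 10^{-5}$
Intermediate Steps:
$K = \frac{12}{5}$ ($K = \frac{6}{5} \cdot 2 = \frac{12}{5} \approx 2.4$)
$w = - \frac{18432}{5}$ ($w = 4 \left(- 144 \left(\frac{12}{5} + 4\right)\right) = 4 \left(\left(-144\right) \frac{32}{5}\right) = 4 \left(- \frac{4608}{5}\right) = - \frac{18432}{5} \approx -3686.4$)
$\frac{1}{w - 48028} = \frac{1}{- \frac{18432}{5} - 48028} = \frac{1}{- \frac{258572}{5}} = - \frac{5}{258572}$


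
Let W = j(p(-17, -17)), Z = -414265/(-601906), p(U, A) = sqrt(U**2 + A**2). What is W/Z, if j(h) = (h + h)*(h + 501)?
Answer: 695803336/414265 + 10252866804*sqrt(2)/414265 ≈ 36681.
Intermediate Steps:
p(U, A) = sqrt(A**2 + U**2)
Z = 414265/601906 (Z = -414265*(-1/601906) = 414265/601906 ≈ 0.68826)
j(h) = 2*h*(501 + h) (j(h) = (2*h)*(501 + h) = 2*h*(501 + h))
W = 34*sqrt(2)*(501 + 17*sqrt(2)) (W = 2*sqrt((-17)**2 + (-17)**2)*(501 + sqrt((-17)**2 + (-17)**2)) = 2*sqrt(289 + 289)*(501 + sqrt(289 + 289)) = 2*sqrt(578)*(501 + sqrt(578)) = 2*(17*sqrt(2))*(501 + 17*sqrt(2)) = 34*sqrt(2)*(501 + 17*sqrt(2)) ≈ 25246.)
W/Z = (1156 + 17034*sqrt(2))/(414265/601906) = (1156 + 17034*sqrt(2))*(601906/414265) = 695803336/414265 + 10252866804*sqrt(2)/414265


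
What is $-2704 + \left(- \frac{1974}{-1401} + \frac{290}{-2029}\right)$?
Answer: $- \frac{2560956620}{947543} \approx -2702.7$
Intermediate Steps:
$-2704 + \left(- \frac{1974}{-1401} + \frac{290}{-2029}\right) = -2704 + \left(\left(-1974\right) \left(- \frac{1}{1401}\right) + 290 \left(- \frac{1}{2029}\right)\right) = -2704 + \left(\frac{658}{467} - \frac{290}{2029}\right) = -2704 + \frac{1199652}{947543} = - \frac{2560956620}{947543}$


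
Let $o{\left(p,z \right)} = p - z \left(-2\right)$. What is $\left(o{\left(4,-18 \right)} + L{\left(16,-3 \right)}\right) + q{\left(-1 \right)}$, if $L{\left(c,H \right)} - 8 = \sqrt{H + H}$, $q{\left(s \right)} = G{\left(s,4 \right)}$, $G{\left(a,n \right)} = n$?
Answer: $-20 + i \sqrt{6} \approx -20.0 + 2.4495 i$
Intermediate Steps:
$q{\left(s \right)} = 4$
$o{\left(p,z \right)} = p + 2 z$ ($o{\left(p,z \right)} = p - - 2 z = p + 2 z$)
$L{\left(c,H \right)} = 8 + \sqrt{2} \sqrt{H}$ ($L{\left(c,H \right)} = 8 + \sqrt{H + H} = 8 + \sqrt{2 H} = 8 + \sqrt{2} \sqrt{H}$)
$\left(o{\left(4,-18 \right)} + L{\left(16,-3 \right)}\right) + q{\left(-1 \right)} = \left(\left(4 + 2 \left(-18\right)\right) + \left(8 + \sqrt{2} \sqrt{-3}\right)\right) + 4 = \left(\left(4 - 36\right) + \left(8 + \sqrt{2} i \sqrt{3}\right)\right) + 4 = \left(-32 + \left(8 + i \sqrt{6}\right)\right) + 4 = \left(-24 + i \sqrt{6}\right) + 4 = -20 + i \sqrt{6}$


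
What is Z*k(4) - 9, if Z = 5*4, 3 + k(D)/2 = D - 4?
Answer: -129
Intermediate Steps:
k(D) = -14 + 2*D (k(D) = -6 + 2*(D - 4) = -6 + 2*(-4 + D) = -6 + (-8 + 2*D) = -14 + 2*D)
Z = 20
Z*k(4) - 9 = 20*(-14 + 2*4) - 9 = 20*(-14 + 8) - 9 = 20*(-6) - 9 = -120 - 9 = -129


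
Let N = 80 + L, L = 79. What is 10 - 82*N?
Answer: -13028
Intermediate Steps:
N = 159 (N = 80 + 79 = 159)
10 - 82*N = 10 - 82*159 = 10 - 13038 = -13028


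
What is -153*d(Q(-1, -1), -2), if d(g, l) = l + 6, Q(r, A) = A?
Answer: -612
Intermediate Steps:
d(g, l) = 6 + l
-153*d(Q(-1, -1), -2) = -153*(6 - 2) = -153*4 = -612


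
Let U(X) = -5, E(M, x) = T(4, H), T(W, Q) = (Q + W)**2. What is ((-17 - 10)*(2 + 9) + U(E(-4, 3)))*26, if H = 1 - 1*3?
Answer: -7852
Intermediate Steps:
H = -2 (H = 1 - 3 = -2)
E(M, x) = 4 (E(M, x) = (-2 + 4)**2 = 2**2 = 4)
((-17 - 10)*(2 + 9) + U(E(-4, 3)))*26 = ((-17 - 10)*(2 + 9) - 5)*26 = (-27*11 - 5)*26 = (-297 - 5)*26 = -302*26 = -7852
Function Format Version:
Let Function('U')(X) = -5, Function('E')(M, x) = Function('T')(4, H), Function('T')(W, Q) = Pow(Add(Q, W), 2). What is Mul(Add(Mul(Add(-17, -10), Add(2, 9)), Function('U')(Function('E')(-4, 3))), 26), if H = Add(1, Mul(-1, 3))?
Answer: -7852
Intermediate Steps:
H = -2 (H = Add(1, -3) = -2)
Function('E')(M, x) = 4 (Function('E')(M, x) = Pow(Add(-2, 4), 2) = Pow(2, 2) = 4)
Mul(Add(Mul(Add(-17, -10), Add(2, 9)), Function('U')(Function('E')(-4, 3))), 26) = Mul(Add(Mul(Add(-17, -10), Add(2, 9)), -5), 26) = Mul(Add(Mul(-27, 11), -5), 26) = Mul(Add(-297, -5), 26) = Mul(-302, 26) = -7852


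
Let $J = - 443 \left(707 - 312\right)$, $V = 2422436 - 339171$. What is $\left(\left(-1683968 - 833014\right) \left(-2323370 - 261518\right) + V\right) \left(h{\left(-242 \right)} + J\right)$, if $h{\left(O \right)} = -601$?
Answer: $-1142383349503825666$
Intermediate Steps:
$V = 2083265$
$J = -174985$ ($J = \left(-443\right) 395 = -174985$)
$\left(\left(-1683968 - 833014\right) \left(-2323370 - 261518\right) + V\right) \left(h{\left(-242 \right)} + J\right) = \left(\left(-1683968 - 833014\right) \left(-2323370 - 261518\right) + 2083265\right) \left(-601 - 174985\right) = \left(\left(-2516982\right) \left(-2584888\right) + 2083265\right) \left(-175586\right) = \left(6506116568016 + 2083265\right) \left(-175586\right) = 6506118651281 \left(-175586\right) = -1142383349503825666$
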